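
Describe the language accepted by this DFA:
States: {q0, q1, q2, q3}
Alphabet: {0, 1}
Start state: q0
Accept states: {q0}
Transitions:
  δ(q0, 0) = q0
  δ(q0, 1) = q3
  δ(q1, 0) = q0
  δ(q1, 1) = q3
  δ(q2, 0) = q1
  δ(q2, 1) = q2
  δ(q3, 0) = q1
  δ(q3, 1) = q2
Testing a few strings:
  '01' → reject
  '00' → accept
  '010' → reject
  '0' → accept
State roles: q0=value ≡ 0 (mod 4); q1=value ≡ 2 (mod 4); q2=value ≡ 3 (mod 4); q3=value ≡ 1 (mod 4)
All binary strings representing a multiple of 4 (read in base 2; leading zeros allowed and ε counts as 0)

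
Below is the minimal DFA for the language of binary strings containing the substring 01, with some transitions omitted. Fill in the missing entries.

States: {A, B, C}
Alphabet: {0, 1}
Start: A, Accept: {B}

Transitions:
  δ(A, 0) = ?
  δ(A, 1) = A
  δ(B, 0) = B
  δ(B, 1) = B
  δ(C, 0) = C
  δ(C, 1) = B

From the language and accept set, identify what each state tracks — A: no 0 seen yet; B: substring 01 seen; C: seen a 0, waiting for 1.
Each missing δ(q, a) is the state matching the new tracked value after reading a.
δ(A, 0) = C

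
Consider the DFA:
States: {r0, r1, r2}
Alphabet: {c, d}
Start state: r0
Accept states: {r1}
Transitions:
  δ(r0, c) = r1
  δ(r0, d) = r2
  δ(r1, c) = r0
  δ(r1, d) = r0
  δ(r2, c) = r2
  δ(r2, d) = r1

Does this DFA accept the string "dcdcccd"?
Processing string "dcdcccd":
  r0 --d--> r2
  r2 --c--> r2
  r2 --d--> r1
  r1 --c--> r0
  r0 --c--> r1
  r1 --c--> r0
  r0 --d--> r2
Final state: r2
Accept states: {r1}
No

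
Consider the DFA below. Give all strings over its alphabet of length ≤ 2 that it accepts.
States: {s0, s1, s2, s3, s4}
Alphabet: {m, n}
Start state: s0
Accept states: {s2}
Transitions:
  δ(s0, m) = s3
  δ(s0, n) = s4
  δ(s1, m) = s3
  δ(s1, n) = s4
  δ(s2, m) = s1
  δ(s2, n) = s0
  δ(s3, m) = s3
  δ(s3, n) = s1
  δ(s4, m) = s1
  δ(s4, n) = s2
nn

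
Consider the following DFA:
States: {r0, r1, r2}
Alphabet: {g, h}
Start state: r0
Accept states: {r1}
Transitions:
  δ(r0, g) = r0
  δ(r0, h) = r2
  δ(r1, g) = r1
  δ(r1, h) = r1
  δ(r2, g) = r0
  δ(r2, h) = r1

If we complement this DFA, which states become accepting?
Complement accept states = All states \ Original accept states
= {r0, r1, r2} \ {r1}
{r0, r2}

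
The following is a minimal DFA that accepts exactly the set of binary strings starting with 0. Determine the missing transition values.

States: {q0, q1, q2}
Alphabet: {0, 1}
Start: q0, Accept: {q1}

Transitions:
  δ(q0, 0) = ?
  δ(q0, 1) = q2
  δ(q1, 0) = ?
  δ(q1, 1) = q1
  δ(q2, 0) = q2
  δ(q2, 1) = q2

From the language and accept set, identify what each state tracks — q0: no input read; q1: started with 0; q2: started with 1 (dead).
Each missing δ(q, a) is the state matching the new tracked value after reading a.
δ(q0, 0) = q1; δ(q1, 0) = q1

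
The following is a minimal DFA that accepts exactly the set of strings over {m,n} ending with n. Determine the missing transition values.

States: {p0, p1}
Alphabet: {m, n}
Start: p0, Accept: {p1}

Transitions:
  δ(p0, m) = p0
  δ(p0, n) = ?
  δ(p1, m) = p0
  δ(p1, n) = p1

From the language and accept set, identify what each state tracks — p0: last symbol not n; p1: last symbol is n.
Each missing δ(q, a) is the state matching the new tracked value after reading a.
δ(p0, n) = p1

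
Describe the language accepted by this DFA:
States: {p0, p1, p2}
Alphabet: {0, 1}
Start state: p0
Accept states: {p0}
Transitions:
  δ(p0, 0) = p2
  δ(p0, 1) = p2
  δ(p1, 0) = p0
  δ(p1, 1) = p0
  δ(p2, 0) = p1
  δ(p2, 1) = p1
Testing a few strings:
  '00' → reject
  '0' → reject
  '10' → reject
  '000' → accept
State roles: p0=length ≡ 0 (mod 3); p1=length ≡ 2 (mod 3); p2=length ≡ 1 (mod 3)
All binary strings whose length is a multiple of 3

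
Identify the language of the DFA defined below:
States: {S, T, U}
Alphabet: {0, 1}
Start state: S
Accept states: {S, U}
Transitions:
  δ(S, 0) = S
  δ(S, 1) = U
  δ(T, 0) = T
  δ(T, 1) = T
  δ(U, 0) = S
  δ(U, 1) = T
Testing a few strings:
  '101' → accept
  '1' → accept
  '0' → accept
  '01' → accept
State roles: S=last symbol not 1 (ok); T=saw 11 (dead); U=last symbol 1 (ok)
All binary strings with no two consecutive 1's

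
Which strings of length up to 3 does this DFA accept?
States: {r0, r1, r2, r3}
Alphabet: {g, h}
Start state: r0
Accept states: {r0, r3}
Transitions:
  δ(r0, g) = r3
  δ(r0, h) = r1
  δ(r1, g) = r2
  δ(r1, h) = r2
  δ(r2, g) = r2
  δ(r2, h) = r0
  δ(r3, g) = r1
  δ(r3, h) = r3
ε, g, gh, ghh, hgh, hhh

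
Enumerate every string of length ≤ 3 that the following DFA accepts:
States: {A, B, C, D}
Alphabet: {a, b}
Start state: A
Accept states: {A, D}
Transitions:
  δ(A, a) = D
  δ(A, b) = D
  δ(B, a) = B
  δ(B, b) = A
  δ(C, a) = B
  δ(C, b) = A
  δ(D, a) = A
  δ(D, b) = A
ε, a, b, aa, ab, ba, bb, aaa, aab, aba, abb, baa, bab, bba, bbb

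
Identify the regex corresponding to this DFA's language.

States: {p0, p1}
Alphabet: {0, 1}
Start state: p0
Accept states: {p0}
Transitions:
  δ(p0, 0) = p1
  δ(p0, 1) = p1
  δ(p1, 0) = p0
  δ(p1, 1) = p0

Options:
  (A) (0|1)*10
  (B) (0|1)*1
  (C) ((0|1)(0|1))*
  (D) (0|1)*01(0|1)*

Check each option against the DFA on short strings; one disagreement eliminates an option:
  (A) (0|1)*10: on ε the DFA stays in p0 and accepts (p0 ∈ Accept), but the regex does not match it → eliminate
  (B) (0|1)*1: on ε the DFA stays in p0 and accepts (p0 ∈ Accept), but the regex does not match it → eliminate
  (C) ((0|1)(0|1))*: agrees with the DFA on every string of length ≤ 6
  (D) (0|1)*01(0|1)*: on ε the DFA stays in p0 and accepts (p0 ∈ Accept), but the regex does not match it → eliminate
Only (C) is consistent with the DFA.
(C) ((0|1)(0|1))*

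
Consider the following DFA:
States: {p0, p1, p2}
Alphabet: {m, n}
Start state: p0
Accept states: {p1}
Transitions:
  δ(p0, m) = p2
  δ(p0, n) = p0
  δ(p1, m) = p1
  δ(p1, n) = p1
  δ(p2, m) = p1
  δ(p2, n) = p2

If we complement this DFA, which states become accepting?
Complement accept states = All states \ Original accept states
= {p0, p1, p2} \ {p1}
{p0, p2}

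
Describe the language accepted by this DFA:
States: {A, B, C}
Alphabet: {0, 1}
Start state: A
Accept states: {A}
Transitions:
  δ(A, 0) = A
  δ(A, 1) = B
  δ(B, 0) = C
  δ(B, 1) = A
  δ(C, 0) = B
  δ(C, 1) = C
Testing a few strings:
  '1' → reject
  '001' → reject
  '10' → reject
  '1011' → reject
State roles: A=value ≡ 0 (mod 3); B=value ≡ 1 (mod 3); C=value ≡ 2 (mod 3)
All binary strings representing a multiple of 3 (read in base 2; leading zeros allowed and ε counts as 0)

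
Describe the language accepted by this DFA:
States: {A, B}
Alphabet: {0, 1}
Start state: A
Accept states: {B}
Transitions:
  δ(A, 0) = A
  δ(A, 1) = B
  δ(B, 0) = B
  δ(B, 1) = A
Testing a few strings:
  '00' → reject
  '001' → accept
  '110' → reject
  '011' → reject
State roles: A=even number of 1's so far; B=odd number of 1's so far
All binary strings with an odd number of 1's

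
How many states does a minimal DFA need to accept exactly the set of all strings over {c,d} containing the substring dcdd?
By Myhill–Nerode, count the distinguishable equivalence classes: 5 classes — one per longest suffix of the input that is a prefix of 'dcdd' (lengths 0 through 3), plus an absorbing 'already seen dcdd' class.
5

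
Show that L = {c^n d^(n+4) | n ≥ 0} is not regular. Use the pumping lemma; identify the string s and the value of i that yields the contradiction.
Assume L is regular with pumping length p. Idea: pumping the c-block breaks the fixed offset of 4.
Choose s = c^p d^(p+4) ∈ L. By the pumping lemma, s = xyz with |xy| ≤ p, |y| > 0, so y = c^k with k ≥ 1. Then xy²z = c^(p+k) d^(p+4). For this to be in L we would need p+4 = (p+k)+4, i.e. k = 0, contradicting k ≥ 1. So xy²z ∉ L.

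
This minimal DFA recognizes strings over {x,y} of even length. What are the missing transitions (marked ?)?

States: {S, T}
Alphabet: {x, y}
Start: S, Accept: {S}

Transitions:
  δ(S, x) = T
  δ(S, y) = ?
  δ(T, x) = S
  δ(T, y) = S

From the language and accept set, identify what each state tracks — S: even length so far; T: odd length so far.
Each missing δ(q, a) is the state matching the new tracked value after reading a.
δ(S, y) = T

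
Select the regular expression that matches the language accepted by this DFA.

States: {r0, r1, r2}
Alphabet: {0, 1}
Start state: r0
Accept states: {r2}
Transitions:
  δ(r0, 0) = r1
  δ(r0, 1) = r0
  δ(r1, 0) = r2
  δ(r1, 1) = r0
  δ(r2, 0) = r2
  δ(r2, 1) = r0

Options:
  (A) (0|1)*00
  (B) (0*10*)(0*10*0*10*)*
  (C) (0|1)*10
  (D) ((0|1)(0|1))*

Check each option against the DFA on short strings; one disagreement eliminates an option:
  (A) (0|1)*00: agrees with the DFA on every string of length ≤ 6
  (B) (0*10*)(0*10*0*10*)*: on '1' the DFA goes r0 → r0 and rejects (r0 ∉ Accept), but the regex matches it → eliminate
  (C) (0|1)*10: on '00' the DFA goes r0 → r1 → r2 and accepts (r2 ∈ Accept), but the regex does not match it → eliminate
  (D) ((0|1)(0|1))*: on ε the DFA stays in r0 and rejects (r0 ∉ Accept), but the regex matches it → eliminate
Only (A) is consistent with the DFA.
(A) (0|1)*00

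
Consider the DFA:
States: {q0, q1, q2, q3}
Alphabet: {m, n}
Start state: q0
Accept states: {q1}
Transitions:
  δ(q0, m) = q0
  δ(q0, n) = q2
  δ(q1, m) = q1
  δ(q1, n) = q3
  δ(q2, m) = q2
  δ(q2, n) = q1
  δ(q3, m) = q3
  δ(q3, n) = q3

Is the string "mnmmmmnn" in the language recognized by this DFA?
Processing string "mnmmmmnn":
  q0 --m--> q0
  q0 --n--> q2
  q2 --m--> q2
  q2 --m--> q2
  q2 --m--> q2
  q2 --m--> q2
  q2 --n--> q1
  q1 --n--> q3
Final state: q3
Accept states: {q1}
No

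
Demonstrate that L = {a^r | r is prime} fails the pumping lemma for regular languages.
Assume L is regular with pumping length p. Idea: pumping by a suitable count produces a composite length.
Let q be a prime with q ≥ p and choose s = a^q ∈ L. By the pumping lemma, s = xyz with |xy| ≤ p, |y| = k ≥ 1. Take i = q+1: |xy^(q+1)z| = q + q·k = q(1+k). Since q ≥ 2 and 1+k ≥ 2, q(1+k) is composite, so xy^(q+1)z ∉ L.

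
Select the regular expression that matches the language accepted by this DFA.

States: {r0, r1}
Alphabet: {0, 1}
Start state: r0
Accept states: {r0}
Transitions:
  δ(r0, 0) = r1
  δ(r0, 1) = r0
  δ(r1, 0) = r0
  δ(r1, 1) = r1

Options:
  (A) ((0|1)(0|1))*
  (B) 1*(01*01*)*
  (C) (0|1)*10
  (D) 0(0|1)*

Check each option against the DFA on short strings; one disagreement eliminates an option:
  (A) ((0|1)(0|1))*: on '1' the DFA goes r0 → r0 and accepts (r0 ∈ Accept), but the regex does not match it → eliminate
  (B) 1*(01*01*)*: agrees with the DFA on every string of length ≤ 6
  (C) (0|1)*10: on ε the DFA stays in r0 and accepts (r0 ∈ Accept), but the regex does not match it → eliminate
  (D) 0(0|1)*: on ε the DFA stays in r0 and accepts (r0 ∈ Accept), but the regex does not match it → eliminate
Only (B) is consistent with the DFA.
(B) 1*(01*01*)*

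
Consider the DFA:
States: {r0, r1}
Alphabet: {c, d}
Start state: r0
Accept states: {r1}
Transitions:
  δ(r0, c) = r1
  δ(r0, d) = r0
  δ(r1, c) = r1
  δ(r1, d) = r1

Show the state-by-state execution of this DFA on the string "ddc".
read 'd': r0 → r0
  read 'd': r0 → r0
  read 'c': r0 → r1
r0 -> r0 -> r0 -> r1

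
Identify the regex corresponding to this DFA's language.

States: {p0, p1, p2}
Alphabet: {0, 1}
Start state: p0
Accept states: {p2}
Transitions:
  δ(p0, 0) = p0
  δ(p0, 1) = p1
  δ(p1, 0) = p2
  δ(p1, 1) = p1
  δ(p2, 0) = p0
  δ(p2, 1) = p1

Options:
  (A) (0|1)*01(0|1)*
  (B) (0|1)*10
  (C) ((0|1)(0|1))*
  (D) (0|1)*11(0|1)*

Check each option against the DFA on short strings; one disagreement eliminates an option:
  (A) (0|1)*01(0|1)*: on '01' the DFA goes p0 → p0 → p1 and rejects (p1 ∉ Accept), but the regex matches it → eliminate
  (B) (0|1)*10: agrees with the DFA on every string of length ≤ 6
  (C) ((0|1)(0|1))*: on ε the DFA stays in p0 and rejects (p0 ∉ Accept), but the regex matches it → eliminate
  (D) (0|1)*11(0|1)*: on '10' the DFA goes p0 → p1 → p2 and accepts (p2 ∈ Accept), but the regex does not match it → eliminate
Only (B) is consistent with the DFA.
(B) (0|1)*10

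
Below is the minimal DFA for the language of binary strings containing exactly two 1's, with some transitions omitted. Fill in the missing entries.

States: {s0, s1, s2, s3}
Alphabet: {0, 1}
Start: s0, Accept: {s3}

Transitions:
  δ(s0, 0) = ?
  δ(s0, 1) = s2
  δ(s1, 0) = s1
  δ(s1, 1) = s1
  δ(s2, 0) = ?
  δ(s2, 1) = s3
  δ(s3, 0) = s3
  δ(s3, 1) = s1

From the language and accept set, identify what each state tracks — s0: zero 1's; s1: ≥ three 1's (dead); s2: one 1; s3: two 1's.
Each missing δ(q, a) is the state matching the new tracked value after reading a.
δ(s0, 0) = s0; δ(s2, 0) = s2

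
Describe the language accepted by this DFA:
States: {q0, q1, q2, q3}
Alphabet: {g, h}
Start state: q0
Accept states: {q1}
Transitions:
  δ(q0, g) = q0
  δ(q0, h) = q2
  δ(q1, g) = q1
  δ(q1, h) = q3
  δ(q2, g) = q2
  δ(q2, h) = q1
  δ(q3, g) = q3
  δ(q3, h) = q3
Testing a few strings:
  'ghg' → reject
  'g' → reject
  'ggh' → reject
  'gg' → reject
State roles: q0=zero h's; q1=two h's; q2=one h; q3=≥ three h's (dead)
All strings over {g,h} containing exactly two h's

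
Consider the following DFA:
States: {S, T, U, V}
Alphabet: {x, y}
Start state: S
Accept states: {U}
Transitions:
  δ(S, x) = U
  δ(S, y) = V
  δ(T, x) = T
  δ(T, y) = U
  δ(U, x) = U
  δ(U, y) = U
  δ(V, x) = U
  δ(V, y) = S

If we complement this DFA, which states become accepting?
Complement accept states = All states \ Original accept states
= {S, T, U, V} \ {U}
{S, T, V}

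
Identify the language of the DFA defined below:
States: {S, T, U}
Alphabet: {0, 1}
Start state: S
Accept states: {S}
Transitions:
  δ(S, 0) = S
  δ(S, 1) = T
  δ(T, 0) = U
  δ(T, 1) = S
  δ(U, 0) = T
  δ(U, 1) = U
Testing a few strings:
  '101' → reject
  '110' → accept
  '00' → accept
  '100' → reject
State roles: S=value ≡ 0 (mod 3); T=value ≡ 1 (mod 3); U=value ≡ 2 (mod 3)
All binary strings representing a multiple of 3 (read in base 2; leading zeros allowed and ε counts as 0)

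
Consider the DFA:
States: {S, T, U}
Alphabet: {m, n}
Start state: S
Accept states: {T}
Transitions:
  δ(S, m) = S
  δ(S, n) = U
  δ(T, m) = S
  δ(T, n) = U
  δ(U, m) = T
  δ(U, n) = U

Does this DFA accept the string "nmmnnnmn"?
Processing string "nmmnnnmn":
  S --n--> U
  U --m--> T
  T --m--> S
  S --n--> U
  U --n--> U
  U --n--> U
  U --m--> T
  T --n--> U
Final state: U
Accept states: {T}
No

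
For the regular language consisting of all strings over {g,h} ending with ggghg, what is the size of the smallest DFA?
By Myhill–Nerode, count the distinguishable equivalence classes: 6 classes — one per longest suffix of the input that is a prefix of 'ggghg' (lengths 0 through 5); only the length-5 class is accepting.
6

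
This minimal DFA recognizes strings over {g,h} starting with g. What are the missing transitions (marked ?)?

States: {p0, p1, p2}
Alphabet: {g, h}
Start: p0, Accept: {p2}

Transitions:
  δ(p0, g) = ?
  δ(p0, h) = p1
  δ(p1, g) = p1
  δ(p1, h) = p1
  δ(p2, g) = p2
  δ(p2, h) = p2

From the language and accept set, identify what each state tracks — p0: no input read; p1: started with h (dead); p2: started with g.
Each missing δ(q, a) is the state matching the new tracked value after reading a.
δ(p0, g) = p2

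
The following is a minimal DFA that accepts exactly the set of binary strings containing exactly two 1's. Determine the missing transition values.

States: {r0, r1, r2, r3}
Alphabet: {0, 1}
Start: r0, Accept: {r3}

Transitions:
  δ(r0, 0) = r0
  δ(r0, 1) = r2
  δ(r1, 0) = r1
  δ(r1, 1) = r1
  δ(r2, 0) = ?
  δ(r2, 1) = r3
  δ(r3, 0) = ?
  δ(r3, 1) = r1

From the language and accept set, identify what each state tracks — r0: zero 1's; r1: ≥ three 1's (dead); r2: one 1; r3: two 1's.
Each missing δ(q, a) is the state matching the new tracked value after reading a.
δ(r2, 0) = r2; δ(r3, 0) = r3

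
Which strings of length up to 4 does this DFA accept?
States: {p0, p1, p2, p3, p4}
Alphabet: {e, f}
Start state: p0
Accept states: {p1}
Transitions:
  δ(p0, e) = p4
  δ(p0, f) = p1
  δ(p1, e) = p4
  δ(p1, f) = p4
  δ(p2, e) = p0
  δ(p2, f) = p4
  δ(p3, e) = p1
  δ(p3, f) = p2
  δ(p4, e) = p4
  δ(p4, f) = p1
f, ef, eef, fef, fff, eeef, efef, efff, feef, ffef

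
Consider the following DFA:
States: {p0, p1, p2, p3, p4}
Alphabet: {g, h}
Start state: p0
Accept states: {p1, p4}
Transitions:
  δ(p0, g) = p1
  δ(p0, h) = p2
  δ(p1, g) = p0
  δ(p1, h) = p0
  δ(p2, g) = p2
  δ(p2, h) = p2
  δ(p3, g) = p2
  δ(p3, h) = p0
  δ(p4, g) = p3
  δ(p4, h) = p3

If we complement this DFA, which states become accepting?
Complement accept states = All states \ Original accept states
= {p0, p1, p2, p3, p4} \ {p1, p4}
{p0, p2, p3}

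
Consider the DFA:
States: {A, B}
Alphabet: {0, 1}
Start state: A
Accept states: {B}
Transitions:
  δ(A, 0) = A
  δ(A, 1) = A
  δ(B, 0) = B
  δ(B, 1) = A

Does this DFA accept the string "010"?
Processing string "010":
  A --0--> A
  A --1--> A
  A --0--> A
Final state: A
Accept states: {B}
No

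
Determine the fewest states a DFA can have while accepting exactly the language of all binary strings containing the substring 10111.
By Myhill–Nerode, count the distinguishable equivalence classes: 6 classes — one per longest suffix of the input that is a prefix of '10111' (lengths 0 through 4), plus an absorbing 'already seen 10111' class.
6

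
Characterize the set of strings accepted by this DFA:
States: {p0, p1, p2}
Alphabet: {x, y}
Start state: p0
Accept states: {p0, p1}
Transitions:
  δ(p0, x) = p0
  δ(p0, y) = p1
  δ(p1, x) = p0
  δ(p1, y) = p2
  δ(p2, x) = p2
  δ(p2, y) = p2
Testing a few strings:
  'xxyy' → reject
  'yx' → accept
  'xxy' → accept
  'yxyx' → accept
State roles: p0=last symbol not y (ok); p1=last symbol y (ok); p2=saw yy (dead)
All strings over {x,y} with no two consecutive y's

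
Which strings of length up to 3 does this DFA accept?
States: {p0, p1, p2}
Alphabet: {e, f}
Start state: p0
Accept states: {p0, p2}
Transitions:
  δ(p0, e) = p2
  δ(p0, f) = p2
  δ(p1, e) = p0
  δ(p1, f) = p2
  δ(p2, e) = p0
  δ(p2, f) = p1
ε, e, f, ee, fe, eee, eef, efe, eff, fee, fef, ffe, fff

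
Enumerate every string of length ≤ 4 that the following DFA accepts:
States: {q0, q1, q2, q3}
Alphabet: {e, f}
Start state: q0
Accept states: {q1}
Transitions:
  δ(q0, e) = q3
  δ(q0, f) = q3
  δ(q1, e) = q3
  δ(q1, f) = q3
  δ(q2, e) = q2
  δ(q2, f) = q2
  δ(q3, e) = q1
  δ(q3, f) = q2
ee, fe, eeee, eefe, feee, fefe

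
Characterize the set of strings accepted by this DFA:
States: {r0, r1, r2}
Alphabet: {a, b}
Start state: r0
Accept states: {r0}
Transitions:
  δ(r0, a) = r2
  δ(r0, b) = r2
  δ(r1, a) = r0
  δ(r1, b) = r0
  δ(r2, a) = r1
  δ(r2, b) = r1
Testing a few strings:
  'b' → reject
  'babb' → reject
  'aa' → reject
  'a' → reject
State roles: r0=length ≡ 0 (mod 3); r1=length ≡ 2 (mod 3); r2=length ≡ 1 (mod 3)
All strings over {a,b} whose length is a multiple of 3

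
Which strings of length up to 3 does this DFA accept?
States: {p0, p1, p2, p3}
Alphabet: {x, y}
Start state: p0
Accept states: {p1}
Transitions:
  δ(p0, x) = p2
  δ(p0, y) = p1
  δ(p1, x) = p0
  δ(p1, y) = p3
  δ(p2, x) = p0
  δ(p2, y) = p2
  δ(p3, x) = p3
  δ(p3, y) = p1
y, xxy, yxy, yyy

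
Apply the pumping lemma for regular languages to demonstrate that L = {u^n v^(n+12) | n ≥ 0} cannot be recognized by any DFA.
Assume L is regular with pumping length p. Idea: pumping the u-block breaks the fixed offset of 12.
Choose s = u^p v^(p+12) ∈ L. By the pumping lemma, s = xyz with |xy| ≤ p, |y| > 0, so y = u^k with k ≥ 1. Then xy²z = u^(p+k) v^(p+12). For this to be in L we would need p+12 = (p+k)+12, i.e. k = 0, contradicting k ≥ 1. So xy²z ∉ L.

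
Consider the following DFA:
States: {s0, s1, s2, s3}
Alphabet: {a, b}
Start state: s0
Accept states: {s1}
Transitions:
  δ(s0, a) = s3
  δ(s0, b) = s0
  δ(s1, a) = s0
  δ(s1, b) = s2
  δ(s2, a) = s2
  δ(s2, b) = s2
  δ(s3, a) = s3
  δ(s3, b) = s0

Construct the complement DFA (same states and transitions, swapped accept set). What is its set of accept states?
Complement accept states = All states \ Original accept states
= {s0, s1, s2, s3} \ {s1}
{s0, s2, s3}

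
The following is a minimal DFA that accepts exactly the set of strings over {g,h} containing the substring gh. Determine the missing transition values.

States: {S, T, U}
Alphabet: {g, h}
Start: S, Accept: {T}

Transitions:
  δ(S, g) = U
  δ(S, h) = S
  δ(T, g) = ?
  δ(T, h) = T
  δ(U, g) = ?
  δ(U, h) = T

From the language and accept set, identify what each state tracks — S: no g seen yet; T: substring gh seen; U: seen a g, waiting for h.
Each missing δ(q, a) is the state matching the new tracked value after reading a.
δ(T, g) = T; δ(U, g) = U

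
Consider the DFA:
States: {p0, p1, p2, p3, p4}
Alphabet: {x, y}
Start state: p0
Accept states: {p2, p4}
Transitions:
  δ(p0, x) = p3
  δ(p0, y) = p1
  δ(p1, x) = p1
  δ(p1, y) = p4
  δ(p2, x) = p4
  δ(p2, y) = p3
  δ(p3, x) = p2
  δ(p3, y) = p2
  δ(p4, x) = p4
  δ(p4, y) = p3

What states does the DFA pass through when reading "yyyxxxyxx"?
read 'y': p0 → p1
  read 'y': p1 → p4
  read 'y': p4 → p3
  read 'x': p3 → p2
  read 'x': p2 → p4
  read 'x': p4 → p4
  read 'y': p4 → p3
  read 'x': p3 → p2
  read 'x': p2 → p4
p0 -> p1 -> p4 -> p3 -> p2 -> p4 -> p4 -> p3 -> p2 -> p4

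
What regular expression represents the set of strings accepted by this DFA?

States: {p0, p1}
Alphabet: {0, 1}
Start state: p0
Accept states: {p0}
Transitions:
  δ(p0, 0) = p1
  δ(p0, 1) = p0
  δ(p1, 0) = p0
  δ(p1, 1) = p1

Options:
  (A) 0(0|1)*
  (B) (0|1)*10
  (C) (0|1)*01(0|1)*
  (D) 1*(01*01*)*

Check each option against the DFA on short strings; one disagreement eliminates an option:
  (A) 0(0|1)*: on ε the DFA stays in p0 and accepts (p0 ∈ Accept), but the regex does not match it → eliminate
  (B) (0|1)*10: on ε the DFA stays in p0 and accepts (p0 ∈ Accept), but the regex does not match it → eliminate
  (C) (0|1)*01(0|1)*: on ε the DFA stays in p0 and accepts (p0 ∈ Accept), but the regex does not match it → eliminate
  (D) 1*(01*01*)*: agrees with the DFA on every string of length ≤ 6
Only (D) is consistent with the DFA.
(D) 1*(01*01*)*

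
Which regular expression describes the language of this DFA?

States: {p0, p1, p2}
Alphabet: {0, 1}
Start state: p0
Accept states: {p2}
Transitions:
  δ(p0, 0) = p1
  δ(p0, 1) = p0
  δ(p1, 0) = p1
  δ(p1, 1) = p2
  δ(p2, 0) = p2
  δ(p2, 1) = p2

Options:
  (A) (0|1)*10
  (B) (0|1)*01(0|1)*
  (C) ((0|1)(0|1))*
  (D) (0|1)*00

Check each option against the DFA on short strings; one disagreement eliminates an option:
  (A) (0|1)*10: on '01' the DFA goes p0 → p1 → p2 and accepts (p2 ∈ Accept), but the regex does not match it → eliminate
  (B) (0|1)*01(0|1)*: agrees with the DFA on every string of length ≤ 6
  (C) ((0|1)(0|1))*: on ε the DFA stays in p0 and rejects (p0 ∉ Accept), but the regex matches it → eliminate
  (D) (0|1)*00: on '00' the DFA goes p0 → p1 → p1 and rejects (p1 ∉ Accept), but the regex matches it → eliminate
Only (B) is consistent with the DFA.
(B) (0|1)*01(0|1)*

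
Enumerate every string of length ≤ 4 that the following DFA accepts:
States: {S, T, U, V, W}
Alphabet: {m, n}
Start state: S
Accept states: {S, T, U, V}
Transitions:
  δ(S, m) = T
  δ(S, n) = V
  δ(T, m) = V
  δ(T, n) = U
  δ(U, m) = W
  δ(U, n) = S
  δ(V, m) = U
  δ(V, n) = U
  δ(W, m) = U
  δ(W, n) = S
ε, m, n, mm, mn, nm, nn, mmm, mmn, mnn, nmn, nnn, mmmn, mmnn, mnmm, mnmn, mnnm, mnnn, nmmm, nmmn, nmnm, nmnn, nnmm, nnmn, nnnm, nnnn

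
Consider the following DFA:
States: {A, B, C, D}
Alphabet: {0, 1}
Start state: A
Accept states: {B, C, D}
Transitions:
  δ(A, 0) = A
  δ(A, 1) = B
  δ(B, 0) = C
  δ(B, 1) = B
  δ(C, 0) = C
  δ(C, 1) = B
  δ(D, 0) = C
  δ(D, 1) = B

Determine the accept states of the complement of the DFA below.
Complement accept states = All states \ Original accept states
= {A, B, C, D} \ {B, C, D}
{A}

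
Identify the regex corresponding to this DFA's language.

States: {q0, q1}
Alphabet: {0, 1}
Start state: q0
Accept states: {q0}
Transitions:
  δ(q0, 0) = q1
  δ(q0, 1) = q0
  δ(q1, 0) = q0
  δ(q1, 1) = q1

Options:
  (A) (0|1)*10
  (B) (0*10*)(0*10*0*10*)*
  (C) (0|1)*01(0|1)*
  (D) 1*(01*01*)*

Check each option against the DFA on short strings; one disagreement eliminates an option:
  (A) (0|1)*10: on ε the DFA stays in q0 and accepts (q0 ∈ Accept), but the regex does not match it → eliminate
  (B) (0*10*)(0*10*0*10*)*: on ε the DFA stays in q0 and accepts (q0 ∈ Accept), but the regex does not match it → eliminate
  (C) (0|1)*01(0|1)*: on ε the DFA stays in q0 and accepts (q0 ∈ Accept), but the regex does not match it → eliminate
  (D) 1*(01*01*)*: agrees with the DFA on every string of length ≤ 6
Only (D) is consistent with the DFA.
(D) 1*(01*01*)*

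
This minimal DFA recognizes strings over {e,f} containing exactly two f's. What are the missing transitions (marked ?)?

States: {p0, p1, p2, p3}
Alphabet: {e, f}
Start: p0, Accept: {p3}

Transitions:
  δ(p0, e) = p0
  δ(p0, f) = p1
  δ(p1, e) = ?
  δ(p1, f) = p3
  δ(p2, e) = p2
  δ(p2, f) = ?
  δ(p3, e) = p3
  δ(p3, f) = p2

From the language and accept set, identify what each state tracks — p0: zero f's; p1: one f; p2: ≥ three f's (dead); p3: two f's.
Each missing δ(q, a) is the state matching the new tracked value after reading a.
δ(p1, e) = p1; δ(p2, f) = p2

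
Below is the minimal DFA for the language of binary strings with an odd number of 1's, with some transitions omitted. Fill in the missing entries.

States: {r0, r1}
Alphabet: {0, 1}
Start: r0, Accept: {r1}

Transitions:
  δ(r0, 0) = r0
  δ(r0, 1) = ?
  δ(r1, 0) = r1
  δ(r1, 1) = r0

From the language and accept set, identify what each state tracks — r0: even number of 1's so far; r1: odd number of 1's so far.
Each missing δ(q, a) is the state matching the new tracked value after reading a.
δ(r0, 1) = r1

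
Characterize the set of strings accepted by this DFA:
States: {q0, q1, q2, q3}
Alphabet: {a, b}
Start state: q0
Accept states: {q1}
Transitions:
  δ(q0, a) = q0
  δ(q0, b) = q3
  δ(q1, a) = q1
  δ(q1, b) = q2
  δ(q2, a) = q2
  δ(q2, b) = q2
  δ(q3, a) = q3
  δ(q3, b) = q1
Testing a few strings:
  'aaaa' → reject
  'babb' → reject
  'bba' → accept
  'aabb' → accept
State roles: q0=zero b's; q1=two b's; q2=≥ three b's (dead); q3=one b
All strings over {a,b} containing exactly two b's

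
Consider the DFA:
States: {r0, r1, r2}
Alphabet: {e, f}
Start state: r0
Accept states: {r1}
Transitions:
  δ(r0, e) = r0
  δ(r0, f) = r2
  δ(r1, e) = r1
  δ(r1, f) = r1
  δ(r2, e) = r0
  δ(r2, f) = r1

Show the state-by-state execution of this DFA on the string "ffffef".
read 'f': r0 → r2
  read 'f': r2 → r1
  read 'f': r1 → r1
  read 'f': r1 → r1
  read 'e': r1 → r1
  read 'f': r1 → r1
r0 -> r2 -> r1 -> r1 -> r1 -> r1 -> r1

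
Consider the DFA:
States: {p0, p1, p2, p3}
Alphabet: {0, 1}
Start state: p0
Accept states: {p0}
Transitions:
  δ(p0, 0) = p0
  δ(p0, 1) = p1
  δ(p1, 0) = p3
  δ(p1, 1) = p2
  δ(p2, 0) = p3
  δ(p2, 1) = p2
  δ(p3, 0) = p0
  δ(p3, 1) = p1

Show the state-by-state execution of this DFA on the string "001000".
read '0': p0 → p0
  read '0': p0 → p0
  read '1': p0 → p1
  read '0': p1 → p3
  read '0': p3 → p0
  read '0': p0 → p0
p0 -> p0 -> p0 -> p1 -> p3 -> p0 -> p0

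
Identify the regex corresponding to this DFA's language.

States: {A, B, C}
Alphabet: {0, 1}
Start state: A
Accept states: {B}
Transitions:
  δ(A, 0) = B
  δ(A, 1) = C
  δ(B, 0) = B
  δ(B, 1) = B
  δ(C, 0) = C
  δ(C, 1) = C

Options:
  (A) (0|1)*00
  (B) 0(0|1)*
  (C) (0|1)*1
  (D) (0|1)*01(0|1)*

Check each option against the DFA on short strings; one disagreement eliminates an option:
  (A) (0|1)*00: on '0' the DFA goes A → B and accepts (B ∈ Accept), but the regex does not match it → eliminate
  (B) 0(0|1)*: agrees with the DFA on every string of length ≤ 6
  (C) (0|1)*1: on '0' the DFA goes A → B and accepts (B ∈ Accept), but the regex does not match it → eliminate
  (D) (0|1)*01(0|1)*: on '0' the DFA goes A → B and accepts (B ∈ Accept), but the regex does not match it → eliminate
Only (B) is consistent with the DFA.
(B) 0(0|1)*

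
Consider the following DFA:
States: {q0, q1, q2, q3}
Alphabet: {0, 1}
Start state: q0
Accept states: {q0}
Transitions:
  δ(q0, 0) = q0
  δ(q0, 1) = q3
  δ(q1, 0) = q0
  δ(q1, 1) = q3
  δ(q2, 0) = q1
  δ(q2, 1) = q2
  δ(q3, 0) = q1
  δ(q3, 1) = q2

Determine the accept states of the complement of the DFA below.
Complement accept states = All states \ Original accept states
= {q0, q1, q2, q3} \ {q0}
{q1, q2, q3}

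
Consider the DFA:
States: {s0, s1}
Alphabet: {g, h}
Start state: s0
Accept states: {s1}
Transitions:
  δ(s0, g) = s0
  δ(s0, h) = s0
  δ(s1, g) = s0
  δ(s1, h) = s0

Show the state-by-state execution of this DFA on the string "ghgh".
read 'g': s0 → s0
  read 'h': s0 → s0
  read 'g': s0 → s0
  read 'h': s0 → s0
s0 -> s0 -> s0 -> s0 -> s0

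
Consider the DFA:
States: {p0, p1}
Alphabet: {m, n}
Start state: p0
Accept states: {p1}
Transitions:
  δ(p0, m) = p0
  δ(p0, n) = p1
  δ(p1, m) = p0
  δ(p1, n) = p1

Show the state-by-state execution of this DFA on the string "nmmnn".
read 'n': p0 → p1
  read 'm': p1 → p0
  read 'm': p0 → p0
  read 'n': p0 → p1
  read 'n': p1 → p1
p0 -> p1 -> p0 -> p0 -> p1 -> p1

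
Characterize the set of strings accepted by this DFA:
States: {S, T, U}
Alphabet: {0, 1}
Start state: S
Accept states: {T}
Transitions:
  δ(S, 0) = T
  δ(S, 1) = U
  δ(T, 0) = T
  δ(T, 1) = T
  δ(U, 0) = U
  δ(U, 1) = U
Testing a few strings:
  '101' → reject
  '00' → accept
  '0' → accept
  '110' → reject
State roles: S=no input read; T=started with 0; U=started with 1 (dead)
All binary strings starting with 0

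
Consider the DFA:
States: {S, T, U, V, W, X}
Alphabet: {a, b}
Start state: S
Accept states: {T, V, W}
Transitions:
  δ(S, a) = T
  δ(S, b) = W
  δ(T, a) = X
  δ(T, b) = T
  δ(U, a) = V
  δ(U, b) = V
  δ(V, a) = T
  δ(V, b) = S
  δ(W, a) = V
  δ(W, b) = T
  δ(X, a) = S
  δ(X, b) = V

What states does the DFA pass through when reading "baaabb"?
read 'b': S → W
  read 'a': W → V
  read 'a': V → T
  read 'a': T → X
  read 'b': X → V
  read 'b': V → S
S -> W -> V -> T -> X -> V -> S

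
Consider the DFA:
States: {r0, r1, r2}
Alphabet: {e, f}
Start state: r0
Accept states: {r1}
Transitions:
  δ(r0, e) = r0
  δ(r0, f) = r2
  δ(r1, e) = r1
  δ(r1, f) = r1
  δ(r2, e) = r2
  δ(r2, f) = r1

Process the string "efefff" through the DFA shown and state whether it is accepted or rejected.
Processing string "efefff":
  r0 --e--> r0
  r0 --f--> r2
  r2 --e--> r2
  r2 --f--> r1
  r1 --f--> r1
  r1 --f--> r1
Final state: r1
Accept states: {r1}
Yes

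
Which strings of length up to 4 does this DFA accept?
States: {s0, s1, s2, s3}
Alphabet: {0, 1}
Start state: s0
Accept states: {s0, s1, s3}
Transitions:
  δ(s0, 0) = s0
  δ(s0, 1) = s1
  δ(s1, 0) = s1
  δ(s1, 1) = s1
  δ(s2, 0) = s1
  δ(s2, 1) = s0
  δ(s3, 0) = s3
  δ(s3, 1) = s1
ε, 0, 1, 00, 01, 10, 11, 000, 001, 010, 011, 100, 101, 110, 111, 0000, 0001, 0010, 0011, 0100, 0101, 0110, 0111, 1000, 1001, 1010, 1011, 1100, 1101, 1110, 1111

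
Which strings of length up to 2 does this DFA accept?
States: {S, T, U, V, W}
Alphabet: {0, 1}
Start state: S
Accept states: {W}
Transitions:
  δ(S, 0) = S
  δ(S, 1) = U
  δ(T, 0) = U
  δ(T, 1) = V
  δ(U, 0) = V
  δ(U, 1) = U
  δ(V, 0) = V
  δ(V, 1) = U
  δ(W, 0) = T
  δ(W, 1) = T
None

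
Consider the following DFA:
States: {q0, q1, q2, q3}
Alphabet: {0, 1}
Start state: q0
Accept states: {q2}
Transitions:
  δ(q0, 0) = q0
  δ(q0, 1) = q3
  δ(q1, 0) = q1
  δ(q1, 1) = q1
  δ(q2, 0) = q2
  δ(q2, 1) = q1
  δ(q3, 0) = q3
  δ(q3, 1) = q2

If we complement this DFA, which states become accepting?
Complement accept states = All states \ Original accept states
= {q0, q1, q2, q3} \ {q2}
{q0, q1, q3}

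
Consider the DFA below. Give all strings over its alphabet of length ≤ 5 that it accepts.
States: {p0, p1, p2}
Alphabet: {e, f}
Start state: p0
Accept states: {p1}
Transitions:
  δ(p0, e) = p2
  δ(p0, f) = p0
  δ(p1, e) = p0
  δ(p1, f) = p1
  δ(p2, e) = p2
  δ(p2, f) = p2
None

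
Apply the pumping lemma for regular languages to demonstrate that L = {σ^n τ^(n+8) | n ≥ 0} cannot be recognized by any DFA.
Assume L is regular with pumping length p. Idea: pumping the σ-block breaks the fixed offset of 8.
Choose s = σ^p τ^(p+8) ∈ L. By the pumping lemma, s = xyz with |xy| ≤ p, |y| > 0, so y = σ^k with k ≥ 1. Then xy²z = σ^(p+k) τ^(p+8). For this to be in L we would need p+8 = (p+k)+8, i.e. k = 0, contradicting k ≥ 1. So xy²z ∉ L.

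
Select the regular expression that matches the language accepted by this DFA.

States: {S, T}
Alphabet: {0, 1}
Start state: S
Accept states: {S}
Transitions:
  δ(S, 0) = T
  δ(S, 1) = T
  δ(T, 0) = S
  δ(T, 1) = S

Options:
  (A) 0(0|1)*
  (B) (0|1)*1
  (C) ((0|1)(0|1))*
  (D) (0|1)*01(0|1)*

Check each option against the DFA on short strings; one disagreement eliminates an option:
  (A) 0(0|1)*: on ε the DFA stays in S and accepts (S ∈ Accept), but the regex does not match it → eliminate
  (B) (0|1)*1: on ε the DFA stays in S and accepts (S ∈ Accept), but the regex does not match it → eliminate
  (C) ((0|1)(0|1))*: agrees with the DFA on every string of length ≤ 6
  (D) (0|1)*01(0|1)*: on ε the DFA stays in S and accepts (S ∈ Accept), but the regex does not match it → eliminate
Only (C) is consistent with the DFA.
(C) ((0|1)(0|1))*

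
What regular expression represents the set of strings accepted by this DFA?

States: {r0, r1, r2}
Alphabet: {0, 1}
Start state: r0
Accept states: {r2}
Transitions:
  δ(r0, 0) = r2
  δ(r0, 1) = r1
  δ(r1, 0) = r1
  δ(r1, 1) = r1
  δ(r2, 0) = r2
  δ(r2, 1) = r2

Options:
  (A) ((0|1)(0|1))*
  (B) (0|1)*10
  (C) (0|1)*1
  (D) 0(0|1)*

Check each option against the DFA on short strings; one disagreement eliminates an option:
  (A) ((0|1)(0|1))*: on ε the DFA stays in r0 and rejects (r0 ∉ Accept), but the regex matches it → eliminate
  (B) (0|1)*10: on '0' the DFA goes r0 → r2 and accepts (r2 ∈ Accept), but the regex does not match it → eliminate
  (C) (0|1)*1: on '0' the DFA goes r0 → r2 and accepts (r2 ∈ Accept), but the regex does not match it → eliminate
  (D) 0(0|1)*: agrees with the DFA on every string of length ≤ 6
Only (D) is consistent with the DFA.
(D) 0(0|1)*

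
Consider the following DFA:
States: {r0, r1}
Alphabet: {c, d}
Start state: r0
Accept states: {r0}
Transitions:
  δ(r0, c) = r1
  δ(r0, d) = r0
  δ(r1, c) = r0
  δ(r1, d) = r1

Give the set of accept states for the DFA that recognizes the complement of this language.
Complement accept states = All states \ Original accept states
= {r0, r1} \ {r0}
{r1}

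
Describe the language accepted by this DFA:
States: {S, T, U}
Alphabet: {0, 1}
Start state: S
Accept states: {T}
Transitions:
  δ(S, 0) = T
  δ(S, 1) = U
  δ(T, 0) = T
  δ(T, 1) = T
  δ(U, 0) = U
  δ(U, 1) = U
Testing a few strings:
  '010' → accept
  '1' → reject
  '11' → reject
  '110' → reject
State roles: S=no input read; T=started with 0; U=started with 1 (dead)
All binary strings starting with 0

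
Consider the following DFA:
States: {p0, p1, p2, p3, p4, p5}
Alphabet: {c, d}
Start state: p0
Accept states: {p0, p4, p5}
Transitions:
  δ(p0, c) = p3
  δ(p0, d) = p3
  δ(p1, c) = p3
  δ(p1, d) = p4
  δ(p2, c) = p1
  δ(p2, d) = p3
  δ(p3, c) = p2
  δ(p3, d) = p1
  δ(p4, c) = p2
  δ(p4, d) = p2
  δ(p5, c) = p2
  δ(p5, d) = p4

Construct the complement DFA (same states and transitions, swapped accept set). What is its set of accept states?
Complement accept states = All states \ Original accept states
= {p0, p1, p2, p3, p4, p5} \ {p0, p4, p5}
{p1, p2, p3}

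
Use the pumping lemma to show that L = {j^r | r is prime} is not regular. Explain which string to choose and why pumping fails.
Assume L is regular with pumping length p. Idea: pumping by a suitable count produces a composite length.
Let q be a prime with q ≥ p and choose s = j^q ∈ L. By the pumping lemma, s = xyz with |xy| ≤ p, |y| = k ≥ 1. Take i = q+1: |xy^(q+1)z| = q + q·k = q(1+k). Since q ≥ 2 and 1+k ≥ 2, q(1+k) is composite, so xy^(q+1)z ∉ L.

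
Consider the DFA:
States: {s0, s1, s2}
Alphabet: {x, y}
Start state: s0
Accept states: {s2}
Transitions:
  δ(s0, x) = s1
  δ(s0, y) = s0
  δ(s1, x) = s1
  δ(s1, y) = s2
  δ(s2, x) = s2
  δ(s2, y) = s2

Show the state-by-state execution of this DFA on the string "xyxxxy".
read 'x': s0 → s1
  read 'y': s1 → s2
  read 'x': s2 → s2
  read 'x': s2 → s2
  read 'x': s2 → s2
  read 'y': s2 → s2
s0 -> s1 -> s2 -> s2 -> s2 -> s2 -> s2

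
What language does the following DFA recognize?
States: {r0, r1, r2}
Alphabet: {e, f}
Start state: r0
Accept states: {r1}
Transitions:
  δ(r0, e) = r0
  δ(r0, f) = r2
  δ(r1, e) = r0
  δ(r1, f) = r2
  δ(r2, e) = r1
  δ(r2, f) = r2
Testing a few strings:
  'feef' → reject
  'ee' → reject
  'ef' → reject
  'eff' → reject
State roles: r0=no suffix match; r1=suffix is fe; r2=one trailing f
All strings over {e,f} ending with fe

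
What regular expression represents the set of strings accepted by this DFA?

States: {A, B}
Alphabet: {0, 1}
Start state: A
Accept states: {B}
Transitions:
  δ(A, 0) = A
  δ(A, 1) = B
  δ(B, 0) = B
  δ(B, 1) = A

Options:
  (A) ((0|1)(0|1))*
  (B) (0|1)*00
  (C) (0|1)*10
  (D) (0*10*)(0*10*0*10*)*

Check each option against the DFA on short strings; one disagreement eliminates an option:
  (A) ((0|1)(0|1))*: on ε the DFA stays in A and rejects (A ∉ Accept), but the regex matches it → eliminate
  (B) (0|1)*00: on '1' the DFA goes A → B and accepts (B ∈ Accept), but the regex does not match it → eliminate
  (C) (0|1)*10: on '1' the DFA goes A → B and accepts (B ∈ Accept), but the regex does not match it → eliminate
  (D) (0*10*)(0*10*0*10*)*: agrees with the DFA on every string of length ≤ 6
Only (D) is consistent with the DFA.
(D) (0*10*)(0*10*0*10*)*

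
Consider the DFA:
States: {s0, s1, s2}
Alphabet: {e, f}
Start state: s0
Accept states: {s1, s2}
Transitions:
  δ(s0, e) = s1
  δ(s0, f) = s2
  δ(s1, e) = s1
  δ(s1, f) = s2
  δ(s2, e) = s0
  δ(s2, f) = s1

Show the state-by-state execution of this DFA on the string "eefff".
read 'e': s0 → s1
  read 'e': s1 → s1
  read 'f': s1 → s2
  read 'f': s2 → s1
  read 'f': s1 → s2
s0 -> s1 -> s1 -> s2 -> s1 -> s2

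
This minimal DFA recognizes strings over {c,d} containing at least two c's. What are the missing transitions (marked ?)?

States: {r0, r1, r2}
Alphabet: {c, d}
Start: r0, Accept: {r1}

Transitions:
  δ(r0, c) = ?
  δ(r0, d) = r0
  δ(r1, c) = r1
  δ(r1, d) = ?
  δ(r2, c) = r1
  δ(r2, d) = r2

From the language and accept set, identify what each state tracks — r0: zero c's seen; r1: ≥ two c's seen; r2: one c seen.
Each missing δ(q, a) is the state matching the new tracked value after reading a.
δ(r0, c) = r2; δ(r1, d) = r1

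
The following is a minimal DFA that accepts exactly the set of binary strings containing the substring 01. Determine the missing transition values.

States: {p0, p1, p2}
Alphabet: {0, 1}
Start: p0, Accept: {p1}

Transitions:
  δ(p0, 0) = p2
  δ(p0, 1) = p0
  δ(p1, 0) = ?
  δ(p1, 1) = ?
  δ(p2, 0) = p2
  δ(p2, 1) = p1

From the language and accept set, identify what each state tracks — p0: no 0 seen yet; p1: substring 01 seen; p2: seen a 0, waiting for 1.
Each missing δ(q, a) is the state matching the new tracked value after reading a.
δ(p1, 0) = p1; δ(p1, 1) = p1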